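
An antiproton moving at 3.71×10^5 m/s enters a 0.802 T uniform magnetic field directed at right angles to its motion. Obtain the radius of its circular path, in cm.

r ≈ 0.483 cm

The magnetic force provides the centripetal force: qvB = mv²/r, so r = mv/(qB).
r = (1.67×10^-27 kg)(3.71×10^5 m/s) / [(1×1.60×10^-19 C)(0.802 T)] = 4.83×10^-3 m.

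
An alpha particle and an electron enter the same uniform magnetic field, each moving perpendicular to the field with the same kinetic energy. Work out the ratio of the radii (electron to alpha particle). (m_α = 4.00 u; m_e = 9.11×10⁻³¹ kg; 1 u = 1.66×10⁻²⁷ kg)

ratio ≈ 0.0234

r = √(2mK)/(qB) ⇒ at equal K, r ∝ √m/q.
r_{electron}/r_{alpha particle} = 0.0234.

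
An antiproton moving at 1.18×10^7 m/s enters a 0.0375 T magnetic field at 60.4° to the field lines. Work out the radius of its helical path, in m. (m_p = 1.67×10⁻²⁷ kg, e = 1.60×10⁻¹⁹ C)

r ≈ 2.86 m

Only the perpendicular component v⊥ = v sin60.4° = 1.03×10^7 m/s is bent by the field.
r = m v⊥ /(qB) = (1.67×10^-27)(1.03×10^7) / [(1×1.60×10^-19)(0.0375)] = 2.86 m.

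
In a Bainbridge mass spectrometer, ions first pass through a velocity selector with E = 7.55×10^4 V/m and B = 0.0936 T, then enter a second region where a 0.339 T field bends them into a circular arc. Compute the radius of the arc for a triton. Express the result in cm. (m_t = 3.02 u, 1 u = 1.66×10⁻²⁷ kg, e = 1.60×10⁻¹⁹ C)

The selector passes v = E/B = 7.55×10^4/0.0936 = 8.07×10^5 m/s.
In the deflection region, r = mv/(qB₂) = (5.01×10^-27)(8.07×10^5) / [(1×1.60×10^-19)(0.339)] = 0.0746 m.

r ≈ 7.46 cm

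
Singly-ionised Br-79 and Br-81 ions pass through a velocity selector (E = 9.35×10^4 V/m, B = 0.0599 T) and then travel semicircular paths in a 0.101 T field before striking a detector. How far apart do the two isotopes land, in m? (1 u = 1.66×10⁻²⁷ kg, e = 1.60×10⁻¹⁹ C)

Δd ≈ 0.641 m

Both emerge at v = E/B₁ = 1.56×10^6 m/s.
r = mv/(qB₂), so r₁ = 12.667 m and r₂ = 12.988 m, giving Δr = 0.321 m.
After a semicircle each ion lands a diameter 2r from the entry slit, so the separation is 2Δr = 0.641 m.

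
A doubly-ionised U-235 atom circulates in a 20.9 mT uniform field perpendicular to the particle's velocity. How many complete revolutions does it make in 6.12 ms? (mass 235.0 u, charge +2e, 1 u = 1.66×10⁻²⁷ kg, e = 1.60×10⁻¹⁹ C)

T = 2πm/(qB) = 2π(3.901×10^-25) / [(2×1.60×10^-19)(0.0209)] = 3.6649×10^-4 s.
N = t/T = 6.12×10^-3 / 3.6649×10^-4 ≈ 16.70, so 16 complete revolutions.

N = 16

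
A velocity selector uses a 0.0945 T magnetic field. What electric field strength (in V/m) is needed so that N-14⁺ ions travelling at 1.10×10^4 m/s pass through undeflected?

qE = qvB ⇒ E = vB = (1.10×10^4)(0.0945) = 1040 V/m.

E ≈ 1040 V/m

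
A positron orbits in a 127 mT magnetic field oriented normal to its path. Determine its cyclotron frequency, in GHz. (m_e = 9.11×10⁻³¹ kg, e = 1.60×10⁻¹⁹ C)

f ≈ 3.55 GHz

f = qB/(2πm) = (1×1.60×10^-19)(0.127) / [2π(9.11×10^-31)] = 3.55×10^9 Hz.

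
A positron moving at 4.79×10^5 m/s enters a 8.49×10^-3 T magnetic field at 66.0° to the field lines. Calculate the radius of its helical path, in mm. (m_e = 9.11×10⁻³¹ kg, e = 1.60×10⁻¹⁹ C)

Only the perpendicular component v⊥ = v sin66.0° = 4.38×10^5 m/s is bent by the field.
r = m v⊥ /(qB) = (9.11×10^-31)(4.38×10^5) / [(1×1.60×10^-19)(8.49×10^-3)] = 2.93×10^-4 m.

r ≈ 0.293 mm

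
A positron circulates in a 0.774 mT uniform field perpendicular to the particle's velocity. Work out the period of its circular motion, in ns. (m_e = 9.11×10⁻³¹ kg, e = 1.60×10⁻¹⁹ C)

T ≈ 46.2 ns

The cyclotron period is independent of speed: T = 2πm/(qB).
T = 2π(9.11×10^-31) / [(1×1.60×10^-19)(7.74×10^-4)] = 4.62×10^-8 s.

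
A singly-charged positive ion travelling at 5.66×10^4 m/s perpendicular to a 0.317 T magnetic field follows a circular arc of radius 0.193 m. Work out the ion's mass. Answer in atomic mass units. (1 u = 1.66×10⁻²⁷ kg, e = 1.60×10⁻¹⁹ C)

qvB = mv²/r ⇒ m = qBr/v.
m = (1×1.60×10^-19)(0.317)(0.193) / (5.66×10^4) = 1.73×10^-25 kg = 104 u.

m ≈ 104 u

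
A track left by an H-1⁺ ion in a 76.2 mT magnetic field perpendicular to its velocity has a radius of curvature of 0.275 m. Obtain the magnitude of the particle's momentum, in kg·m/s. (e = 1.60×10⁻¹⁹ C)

Since qvB = mv²/r, the momentum p = mv = qBr.
p = (1×1.60×10^-19)(0.0762)(0.275) = 3.35×10^-21 kg·m/s.

p ≈ 3.35×10^-21 kg·m/s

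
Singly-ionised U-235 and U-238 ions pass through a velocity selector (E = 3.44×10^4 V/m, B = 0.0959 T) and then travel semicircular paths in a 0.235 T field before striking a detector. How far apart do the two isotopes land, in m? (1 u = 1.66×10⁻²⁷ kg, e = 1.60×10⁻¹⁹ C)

Both emerge at v = E/B₁ = 3.59×10^5 m/s.
r = mv/(qB₂), so r₁ = 3.7216 m and r₂ = 3.7691 m, giving Δr = 0.0475 m.
After a semicircle each ion lands a diameter 2r from the entry slit, so the separation is 2Δr = 0.0950 m.

Δd ≈ 0.0950 m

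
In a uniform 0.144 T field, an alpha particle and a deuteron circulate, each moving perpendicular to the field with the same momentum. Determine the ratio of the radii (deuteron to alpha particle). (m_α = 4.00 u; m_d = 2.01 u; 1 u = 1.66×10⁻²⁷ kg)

r = p/(qB) ⇒ at equal p, r ∝ 1/q.
r_{deuteron}/r_{alpha particle} = 2.00.

ratio ≈ 2.00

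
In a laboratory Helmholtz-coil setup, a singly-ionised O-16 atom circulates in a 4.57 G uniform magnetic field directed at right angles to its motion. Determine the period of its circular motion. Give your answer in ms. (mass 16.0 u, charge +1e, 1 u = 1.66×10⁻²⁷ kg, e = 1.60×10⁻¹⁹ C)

The cyclotron period is independent of speed: T = 2πm/(qB).
T = 2π(2.66×10^-26) / [(1×1.60×10^-19)(4.57×10^-4)] = 2.28×10^-3 s.

T ≈ 2.28 ms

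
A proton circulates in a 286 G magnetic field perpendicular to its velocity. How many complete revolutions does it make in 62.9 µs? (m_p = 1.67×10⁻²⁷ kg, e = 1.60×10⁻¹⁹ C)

T = 2πm/(qB) = 2π(1.67×10^-27) / [(1×1.60×10^-19)(0.0286)] = 2.2930×10^-6 s.
N = t/T = 6.29×10^-5 / 2.2930×10^-6 ≈ 27.43, so 27 complete revolutions.

N = 27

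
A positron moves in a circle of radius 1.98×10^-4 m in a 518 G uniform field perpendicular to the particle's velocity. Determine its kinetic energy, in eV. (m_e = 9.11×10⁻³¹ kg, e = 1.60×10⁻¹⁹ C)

K ≈ 9.24 eV

v = qBr/m = (1×1.60×10^-19)(0.0518)(1.98×10^-4) / (9.11×10^-31) = 1.80×10^6 m/s.
K = ½mv² = 0.5·(9.11×10^-31)·(1.80×10^6)² = 1.48×10^-18 J = 9.24 eV.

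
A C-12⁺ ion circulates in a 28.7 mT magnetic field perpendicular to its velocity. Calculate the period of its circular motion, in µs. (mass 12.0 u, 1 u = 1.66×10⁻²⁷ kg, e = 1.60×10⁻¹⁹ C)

T ≈ 27.3 µs

The cyclotron period is independent of speed: T = 2πm/(qB).
T = 2π(1.99×10^-26) / [(1×1.60×10^-19)(0.0287)] = 2.73×10^-5 s.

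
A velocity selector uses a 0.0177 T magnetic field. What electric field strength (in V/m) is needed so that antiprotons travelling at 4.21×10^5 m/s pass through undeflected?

qE = qvB ⇒ E = vB = (4.21×10^5)(0.0177) = 7450 V/m.

E ≈ 7450 V/m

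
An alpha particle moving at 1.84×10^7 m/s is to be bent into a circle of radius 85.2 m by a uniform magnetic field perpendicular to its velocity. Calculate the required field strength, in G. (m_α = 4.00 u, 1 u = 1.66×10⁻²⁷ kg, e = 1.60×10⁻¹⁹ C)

B ≈ 44.8 G

qvB = mv²/r gives B = mv/(qr).
B = (6.64×10^-27)(1.84×10^7) / [(2×1.60×10^-19)(85.2)] = 4.48×10^-3 T.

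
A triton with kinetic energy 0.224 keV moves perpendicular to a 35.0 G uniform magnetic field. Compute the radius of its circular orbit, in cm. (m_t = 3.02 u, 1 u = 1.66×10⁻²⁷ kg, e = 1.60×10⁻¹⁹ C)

r ≈ 107 cm

Convert the energy: K = 0.224 keV = 3.58×10^-17 J.
v = √(2K/m) = √(2·3.58×10^-17/5.01×10^-27) = 1.20×10^5 m/s.
r = mv/(qB) = (5.01×10^-27)(1.20×10^5) / [(1×1.60×10^-19)(3.50×10^-3)] = 1.07 m.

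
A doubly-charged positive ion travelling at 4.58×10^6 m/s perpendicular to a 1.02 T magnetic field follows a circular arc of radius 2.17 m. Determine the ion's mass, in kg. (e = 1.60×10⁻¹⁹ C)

qvB = mv²/r ⇒ m = qBr/v.
m = (2×1.60×10^-19)(1.02)(2.17) / (4.58×10^6) = 1.55×10^-25 kg.

m ≈ 1.55×10^-25 kg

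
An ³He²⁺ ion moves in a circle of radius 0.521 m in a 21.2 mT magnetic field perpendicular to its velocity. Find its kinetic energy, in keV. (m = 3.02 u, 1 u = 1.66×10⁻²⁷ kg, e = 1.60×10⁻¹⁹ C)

K ≈ 7.79 keV

v = qBr/m = (2×1.60×10^-19)(0.0212)(0.521) / (5.01×10^-27) = 7.05×10^5 m/s.
K = ½mv² = 0.5·(5.01×10^-27)·(7.05×10^5)² = 1.25×10^-15 J = 7.79 keV.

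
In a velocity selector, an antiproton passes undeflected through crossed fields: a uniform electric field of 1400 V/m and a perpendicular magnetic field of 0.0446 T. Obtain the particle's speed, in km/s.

For zero net force, qE = qvB, so v = E/B.
v = (1400) / (0.0446) = 3.14×10^4 m/s.

v ≈ 31.4 km/s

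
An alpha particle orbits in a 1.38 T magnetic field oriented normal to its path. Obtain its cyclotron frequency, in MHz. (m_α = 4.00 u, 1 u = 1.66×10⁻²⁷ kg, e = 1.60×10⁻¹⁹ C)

f = qB/(2πm) = (2×1.60×10^-19)(1.38) / [2π(6.64×10^-27)] = 1.06×10^7 Hz.

f ≈ 10.6 MHz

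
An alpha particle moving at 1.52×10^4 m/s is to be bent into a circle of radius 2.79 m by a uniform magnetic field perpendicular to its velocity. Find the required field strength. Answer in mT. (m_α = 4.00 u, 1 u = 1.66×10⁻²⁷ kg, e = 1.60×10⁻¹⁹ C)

B ≈ 0.113 mT

qvB = mv²/r gives B = mv/(qr).
B = (6.64×10^-27)(1.52×10^4) / [(2×1.60×10^-19)(2.79)] = 1.13×10^-4 T.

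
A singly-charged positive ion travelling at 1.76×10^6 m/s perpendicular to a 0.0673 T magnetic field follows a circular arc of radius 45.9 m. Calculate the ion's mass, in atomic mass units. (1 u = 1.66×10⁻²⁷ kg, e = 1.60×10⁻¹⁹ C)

qvB = mv²/r ⇒ m = qBr/v.
m = (1×1.60×10^-19)(0.0673)(45.9) / (1.76×10^6) = 2.81×10^-25 kg = 169 u.

m ≈ 169 u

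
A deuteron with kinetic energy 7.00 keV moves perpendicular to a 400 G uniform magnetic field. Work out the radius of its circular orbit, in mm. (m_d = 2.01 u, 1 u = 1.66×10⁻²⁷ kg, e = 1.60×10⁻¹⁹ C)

Convert the energy: K = 7.00 keV = 1.12×10^-15 J.
v = √(2K/m) = √(2·1.12×10^-15/3.34×10^-27) = 8.19×10^5 m/s.
r = mv/(qB) = (3.34×10^-27)(8.19×10^5) / [(1×1.60×10^-19)(0.0400)] = 0.427 m.

r ≈ 427 mm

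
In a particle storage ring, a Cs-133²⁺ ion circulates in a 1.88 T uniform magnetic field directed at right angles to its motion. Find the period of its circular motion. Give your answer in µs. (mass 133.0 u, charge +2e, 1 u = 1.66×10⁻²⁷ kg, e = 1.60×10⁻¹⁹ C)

The cyclotron period is independent of speed: T = 2πm/(qB).
T = 2π(2.21×10^-25) / [(2×1.60×10^-19)(1.88)] = 2.31×10^-6 s.

T ≈ 2.31 µs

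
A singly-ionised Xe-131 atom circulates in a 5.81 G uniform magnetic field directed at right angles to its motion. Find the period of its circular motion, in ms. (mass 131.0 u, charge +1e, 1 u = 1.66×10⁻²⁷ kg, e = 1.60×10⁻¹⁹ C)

The cyclotron period is independent of speed: T = 2πm/(qB).
T = 2π(2.17×10^-25) / [(1×1.60×10^-19)(5.81×10^-4)] = 0.0147 s.

T ≈ 14.7 ms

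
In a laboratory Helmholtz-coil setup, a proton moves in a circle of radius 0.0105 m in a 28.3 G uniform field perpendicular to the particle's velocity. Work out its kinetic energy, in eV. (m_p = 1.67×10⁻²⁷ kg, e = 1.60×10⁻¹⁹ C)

K ≈ 0.0423 eV

v = qBr/m = (1×1.60×10^-19)(2.83×10^-3)(0.0105) / (1.67×10^-27) = 2850 m/s.
K = ½mv² = 0.5·(1.67×10^-27)·(2850)² = 6.77×10^-21 J = 0.0423 eV.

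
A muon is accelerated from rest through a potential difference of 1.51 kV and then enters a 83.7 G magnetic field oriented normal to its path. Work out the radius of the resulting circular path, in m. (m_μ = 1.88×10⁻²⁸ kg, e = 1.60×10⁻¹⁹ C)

The kinetic energy gained is K = qV = (1×1.60×10^-19)(1510) = 2.42×10^-16 J.
v = √(2K/m) = 1.60×10^6 m/s.
r = mv/(qB) = (1.88×10^-28)(1.60×10^6) / [(1×1.60×10^-19)(8.37×10^-3)] = 0.225 m.

r ≈ 0.225 m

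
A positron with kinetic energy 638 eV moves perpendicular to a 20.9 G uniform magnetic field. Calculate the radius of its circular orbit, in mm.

r ≈ 40.8 mm

Convert the energy: K = 638 eV = 1.02×10^-16 J.
v = √(2K/m) = √(2·1.02×10^-16/9.11×10^-31) = 1.50×10^7 m/s.
r = mv/(qB) = (9.11×10^-31)(1.50×10^7) / [(1×1.60×10^-19)(2.09×10^-3)] = 0.0408 m.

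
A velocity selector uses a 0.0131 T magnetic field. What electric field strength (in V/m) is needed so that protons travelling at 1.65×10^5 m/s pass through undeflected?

E ≈ 2160 V/m

qE = qvB ⇒ E = vB = (1.65×10^5)(0.0131) = 2160 V/m.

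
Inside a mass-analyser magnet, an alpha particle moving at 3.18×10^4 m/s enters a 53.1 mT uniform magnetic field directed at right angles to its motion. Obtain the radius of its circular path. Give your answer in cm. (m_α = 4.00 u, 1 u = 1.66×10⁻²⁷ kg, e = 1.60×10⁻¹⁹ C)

r ≈ 1.24 cm

The magnetic force provides the centripetal force: qvB = mv²/r, so r = mv/(qB).
r = (6.64×10^-27 kg)(3.18×10^4 m/s) / [(2×1.60×10^-19 C)(0.0531 T)] = 0.0124 m.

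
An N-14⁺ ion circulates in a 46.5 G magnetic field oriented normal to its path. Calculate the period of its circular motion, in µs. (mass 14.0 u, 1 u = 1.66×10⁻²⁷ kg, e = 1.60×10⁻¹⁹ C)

The cyclotron period is independent of speed: T = 2πm/(qB).
T = 2π(2.32×10^-26) / [(1×1.60×10^-19)(4.65×10^-3)] = 1.96×10^-4 s.

T ≈ 196 µs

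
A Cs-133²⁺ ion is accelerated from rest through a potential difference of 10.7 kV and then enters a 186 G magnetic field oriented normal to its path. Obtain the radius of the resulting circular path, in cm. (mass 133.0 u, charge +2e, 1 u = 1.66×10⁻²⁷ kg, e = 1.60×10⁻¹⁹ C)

The kinetic energy gained is K = qV = (2×1.60×10^-19)(1.07×10^4) = 3.42×10^-15 J.
v = √(2K/m) = 1.76×10^5 m/s.
r = mv/(qB) = (2.21×10^-25)(1.76×10^5) / [(2×1.60×10^-19)(0.0186)] = 6.53 m.

r ≈ 653 cm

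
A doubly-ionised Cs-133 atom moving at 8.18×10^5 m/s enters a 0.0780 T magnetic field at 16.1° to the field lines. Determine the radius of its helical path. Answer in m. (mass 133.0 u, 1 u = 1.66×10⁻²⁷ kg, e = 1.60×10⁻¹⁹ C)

Only the perpendicular component v⊥ = v sin16.1° = 2.27×10^5 m/s is bent by the field.
r = m v⊥ /(qB) = (2.21×10^-25)(2.27×10^5) / [(2×1.60×10^-19)(0.0780)] = 2.01 m.

r ≈ 2.01 m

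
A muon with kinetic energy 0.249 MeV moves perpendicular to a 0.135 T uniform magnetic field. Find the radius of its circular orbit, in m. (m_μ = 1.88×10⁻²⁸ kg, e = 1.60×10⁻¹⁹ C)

Convert the energy: K = 0.249 MeV = 3.98×10^-14 J.
v = √(2K/m) = √(2·3.98×10^-14/1.88×10^-28) = 2.06×10^7 m/s.
r = mv/(qB) = (1.88×10^-28)(2.06×10^7) / [(1×1.60×10^-19)(0.135)] = 0.179 m.

r ≈ 0.179 m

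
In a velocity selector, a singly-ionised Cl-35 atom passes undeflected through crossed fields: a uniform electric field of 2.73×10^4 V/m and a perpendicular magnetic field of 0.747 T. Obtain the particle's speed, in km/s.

For zero net force, qE = qvB, so v = E/B.
v = (2.73×10^4) / (0.747) = 3.65×10^4 m/s.

v ≈ 36.5 km/s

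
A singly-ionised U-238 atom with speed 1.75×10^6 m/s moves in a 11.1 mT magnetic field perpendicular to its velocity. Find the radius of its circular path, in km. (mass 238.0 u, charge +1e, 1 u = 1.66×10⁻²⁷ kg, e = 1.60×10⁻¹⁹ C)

The magnetic force provides the centripetal force: qvB = mv²/r, so r = mv/(qB).
r = (3.95×10^-25 kg)(1.75×10^6 m/s) / [(1×1.60×10^-19 C)(0.0111 T)] = 389 m.

r ≈ 0.389 km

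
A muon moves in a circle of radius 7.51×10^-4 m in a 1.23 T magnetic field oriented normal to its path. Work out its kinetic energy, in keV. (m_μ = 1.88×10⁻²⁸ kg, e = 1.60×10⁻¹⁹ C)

v = qBr/m = (1×1.60×10^-19)(1.23)(7.51×10^-4) / (1.88×10^-28) = 7.86×10^5 m/s.
K = ½mv² = 0.5·(1.88×10^-28)·(7.86×10^5)² = 5.81×10^-17 J = 0.363 keV.

K ≈ 0.363 keV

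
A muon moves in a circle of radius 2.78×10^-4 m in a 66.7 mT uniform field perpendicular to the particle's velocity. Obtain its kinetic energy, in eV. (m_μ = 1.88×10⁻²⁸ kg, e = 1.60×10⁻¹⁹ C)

v = qBr/m = (1×1.60×10^-19)(0.0667)(2.78×10^-4) / (1.88×10^-28) = 1.58×10^4 m/s.
K = ½mv² = 0.5·(1.88×10^-28)·(1.58×10^4)² = 2.34×10^-20 J = 0.146 eV.

K ≈ 0.146 eV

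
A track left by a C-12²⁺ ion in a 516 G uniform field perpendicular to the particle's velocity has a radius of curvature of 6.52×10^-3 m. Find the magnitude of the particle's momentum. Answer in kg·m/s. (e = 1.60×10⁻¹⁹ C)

Since qvB = mv²/r, the momentum p = mv = qBr.
p = (2×1.60×10^-19)(0.0516)(6.52×10^-3) = 1.08×10^-22 kg·m/s.

p ≈ 1.08×10^-22 kg·m/s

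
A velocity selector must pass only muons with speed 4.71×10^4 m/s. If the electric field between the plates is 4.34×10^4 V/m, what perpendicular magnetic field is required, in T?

qE = qvB ⇒ B = E/v = (4.34×10^4) / (4.71×10^4) = 0.921 T.

B ≈ 0.921 T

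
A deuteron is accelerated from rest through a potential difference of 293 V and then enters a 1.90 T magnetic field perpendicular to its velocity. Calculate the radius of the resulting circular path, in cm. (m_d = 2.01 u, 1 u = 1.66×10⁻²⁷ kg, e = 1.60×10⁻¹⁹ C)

r ≈ 0.184 cm

The kinetic energy gained is K = qV = (1×1.60×10^-19)(293) = 4.69×10^-17 J.
v = √(2K/m) = 1.68×10^5 m/s.
r = mv/(qB) = (3.34×10^-27)(1.68×10^5) / [(1×1.60×10^-19)(1.90)] = 1.84×10^-3 m.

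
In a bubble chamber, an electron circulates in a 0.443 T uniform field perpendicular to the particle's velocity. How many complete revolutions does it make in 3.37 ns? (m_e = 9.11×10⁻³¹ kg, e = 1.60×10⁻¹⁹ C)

N = 41

T = 2πm/(qB) = 2π(9.11×10^-31) / [(1×1.60×10^-19)(0.443)] = 8.0756×10^-11 s.
N = t/T = 3.37×10^-9 / 8.0756×10^-11 ≈ 41.73, so 41 complete revolutions.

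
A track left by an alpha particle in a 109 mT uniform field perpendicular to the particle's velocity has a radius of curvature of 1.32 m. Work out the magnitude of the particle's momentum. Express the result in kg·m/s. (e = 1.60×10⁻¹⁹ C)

Since qvB = mv²/r, the momentum p = mv = qBr.
p = (2×1.60×10^-19)(0.109)(1.32) = 4.60×10^-20 kg·m/s.

p ≈ 4.60×10^-20 kg·m/s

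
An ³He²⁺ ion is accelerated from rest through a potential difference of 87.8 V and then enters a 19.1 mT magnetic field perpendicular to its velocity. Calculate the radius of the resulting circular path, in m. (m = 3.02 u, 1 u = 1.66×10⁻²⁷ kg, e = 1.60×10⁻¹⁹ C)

r ≈ 0.0868 m

The kinetic energy gained is K = qV = (2×1.60×10^-19)(87.8) = 2.81×10^-17 J.
v = √(2K/m) = 1.06×10^5 m/s.
r = mv/(qB) = (5.01×10^-27)(1.06×10^5) / [(2×1.60×10^-19)(0.0191)] = 0.0868 m.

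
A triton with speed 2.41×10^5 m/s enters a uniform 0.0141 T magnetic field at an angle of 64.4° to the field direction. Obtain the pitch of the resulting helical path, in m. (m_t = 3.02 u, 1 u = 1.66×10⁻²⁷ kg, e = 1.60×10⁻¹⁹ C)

The velocity component along B is v∥ = v cos64.4° = 1.04×10^5 m/s.
The cyclotron period T = 2πm/(qB) = 1.40×10^-5 s is set by m, q, B alone.
Pitch = v∥·T = (1.04×10^5)(1.40×10^-5) = 1.45 m.

pitch ≈ 1.45 m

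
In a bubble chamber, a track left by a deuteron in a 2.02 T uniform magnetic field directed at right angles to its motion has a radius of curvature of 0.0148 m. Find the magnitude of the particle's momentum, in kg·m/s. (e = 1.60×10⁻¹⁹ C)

Since qvB = mv²/r, the momentum p = mv = qBr.
p = (1×1.60×10^-19)(2.02)(0.0148) = 4.78×10^-21 kg·m/s.

p ≈ 4.78×10^-21 kg·m/s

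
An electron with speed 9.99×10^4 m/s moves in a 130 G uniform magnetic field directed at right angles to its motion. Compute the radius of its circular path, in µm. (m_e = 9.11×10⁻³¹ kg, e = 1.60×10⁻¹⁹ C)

The magnetic force provides the centripetal force: qvB = mv²/r, so r = mv/(qB).
r = (9.11×10^-31 kg)(9.99×10^4 m/s) / [(1×1.60×10^-19 C)(0.0130 T)] = 4.38×10^-5 m.

r ≈ 43.8 µm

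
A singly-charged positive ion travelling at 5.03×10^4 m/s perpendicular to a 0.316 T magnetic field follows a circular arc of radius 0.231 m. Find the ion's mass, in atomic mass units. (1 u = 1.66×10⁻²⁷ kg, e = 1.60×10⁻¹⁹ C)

m ≈ 140 u

qvB = mv²/r ⇒ m = qBr/v.
m = (1×1.60×10^-19)(0.316)(0.231) / (5.03×10^4) = 2.32×10^-25 kg = 140 u.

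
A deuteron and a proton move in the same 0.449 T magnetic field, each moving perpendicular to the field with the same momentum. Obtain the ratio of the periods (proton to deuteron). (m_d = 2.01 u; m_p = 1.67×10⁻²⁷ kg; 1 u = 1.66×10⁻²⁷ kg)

T = 2πm/(qB) is independent of speed, so T₂/T₁ = (m₂/q₂)/(m₁/q₁).
T_{proton}/T_{deuteron} = (1.67×10^-27/1e) / (3.34×10^-27/1e) = 0.501.

ratio ≈ 0.501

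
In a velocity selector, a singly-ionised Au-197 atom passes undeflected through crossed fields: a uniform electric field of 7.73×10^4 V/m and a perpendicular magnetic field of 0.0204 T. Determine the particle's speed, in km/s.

For zero net force, qE = qvB, so v = E/B.
v = (7.73×10^4) / (0.0204) = 3.79×10^6 m/s.

v ≈ 3790 km/s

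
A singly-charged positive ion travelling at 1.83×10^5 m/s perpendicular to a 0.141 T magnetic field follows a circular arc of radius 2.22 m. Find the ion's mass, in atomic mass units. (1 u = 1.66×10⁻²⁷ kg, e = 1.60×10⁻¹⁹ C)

m ≈ 165 u

qvB = mv²/r ⇒ m = qBr/v.
m = (1×1.60×10^-19)(0.141)(2.22) / (1.83×10^5) = 2.74×10^-25 kg = 165 u.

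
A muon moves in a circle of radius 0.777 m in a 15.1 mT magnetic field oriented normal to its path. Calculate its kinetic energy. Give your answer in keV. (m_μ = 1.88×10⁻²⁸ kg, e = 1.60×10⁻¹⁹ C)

v = qBr/m = (1×1.60×10^-19)(0.0151)(0.777) / (1.88×10^-28) = 9.99×10^6 m/s.
K = ½mv² = 0.5·(1.88×10^-28)·(9.99×10^6)² = 9.37×10^-15 J = 58.6 keV.

K ≈ 58.6 keV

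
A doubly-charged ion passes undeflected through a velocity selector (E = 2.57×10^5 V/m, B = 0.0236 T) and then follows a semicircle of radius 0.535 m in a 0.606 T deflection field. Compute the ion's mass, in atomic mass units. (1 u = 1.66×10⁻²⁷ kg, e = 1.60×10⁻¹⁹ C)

v = E/B₁ = 1.09×10^7 m/s.
From r = mv/(qB₂), m = qB₂r/v = (2×1.60×10^-19)(0.606)(0.535) / (1.09×10^7) = 9.53×10^-27 kg.
In atomic mass units: m = 9.53×10^-27 / 1.66×10^-27 = 5.74 u.

m ≈ 5.74 u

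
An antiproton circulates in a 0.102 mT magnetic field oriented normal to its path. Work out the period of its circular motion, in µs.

The cyclotron period is independent of speed: T = 2πm/(qB).
T = 2π(1.67×10^-27) / [(1×1.60×10^-19)(1.02×10^-4)] = 6.43×10^-4 s.

T ≈ 643 µs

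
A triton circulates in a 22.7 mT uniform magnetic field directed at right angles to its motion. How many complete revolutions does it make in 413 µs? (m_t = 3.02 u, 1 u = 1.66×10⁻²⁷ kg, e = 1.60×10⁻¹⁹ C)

T = 2πm/(qB) = 2π(5.0132×10^-27) / [(1×1.60×10^-19)(0.0227)] = 8.6726×10^-6 s.
N = t/T = 4.13×10^-4 / 8.6726×10^-6 ≈ 47.62, so 47 complete revolutions.

N = 47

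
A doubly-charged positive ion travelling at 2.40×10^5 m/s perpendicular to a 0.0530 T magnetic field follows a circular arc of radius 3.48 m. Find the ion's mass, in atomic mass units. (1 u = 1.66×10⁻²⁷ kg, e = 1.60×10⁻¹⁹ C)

m ≈ 148 u

qvB = mv²/r ⇒ m = qBr/v.
m = (2×1.60×10^-19)(0.0530)(3.48) / (2.40×10^5) = 2.46×10^-25 kg = 148 u.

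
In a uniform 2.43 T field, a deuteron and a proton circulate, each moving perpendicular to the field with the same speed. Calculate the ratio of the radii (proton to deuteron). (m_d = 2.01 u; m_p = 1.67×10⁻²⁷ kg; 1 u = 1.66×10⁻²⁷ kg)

ratio ≈ 0.501

r = mv/(qB) ⇒ at equal v, r ∝ m/q.
r_{proton}/r_{deuteron} = 0.501.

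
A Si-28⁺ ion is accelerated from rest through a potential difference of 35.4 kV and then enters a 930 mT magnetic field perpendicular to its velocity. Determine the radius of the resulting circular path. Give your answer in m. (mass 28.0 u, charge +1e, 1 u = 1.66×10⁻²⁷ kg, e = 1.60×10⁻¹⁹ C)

The kinetic energy gained is K = qV = (1×1.60×10^-19)(3.54×10^4) = 5.66×10^-15 J.
v = √(2K/m) = 4.94×10^5 m/s.
r = mv/(qB) = (4.65×10^-26)(4.94×10^5) / [(1×1.60×10^-19)(0.930)] = 0.154 m.

r ≈ 0.154 m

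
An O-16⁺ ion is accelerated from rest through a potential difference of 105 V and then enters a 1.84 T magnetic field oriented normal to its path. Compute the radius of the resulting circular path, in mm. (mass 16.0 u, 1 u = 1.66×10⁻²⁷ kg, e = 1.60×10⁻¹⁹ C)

r ≈ 3.21 mm

The kinetic energy gained is K = qV = (1×1.60×10^-19)(105) = 1.68×10^-17 J.
v = √(2K/m) = 3.56×10^4 m/s.
r = mv/(qB) = (2.66×10^-26)(3.56×10^4) / [(1×1.60×10^-19)(1.84)] = 3.21×10^-3 m.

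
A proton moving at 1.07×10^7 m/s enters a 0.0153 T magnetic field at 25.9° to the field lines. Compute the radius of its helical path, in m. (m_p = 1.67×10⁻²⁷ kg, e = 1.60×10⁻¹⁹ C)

Only the perpendicular component v⊥ = v sin25.9° = 4.67×10^6 m/s is bent by the field.
r = m v⊥ /(qB) = (1.67×10^-27)(4.67×10^6) / [(1×1.60×10^-19)(0.0153)] = 3.19 m.

r ≈ 3.19 m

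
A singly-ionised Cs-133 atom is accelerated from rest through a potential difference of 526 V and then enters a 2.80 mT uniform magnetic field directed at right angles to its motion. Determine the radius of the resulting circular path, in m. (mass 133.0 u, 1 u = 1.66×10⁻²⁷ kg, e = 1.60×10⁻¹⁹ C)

r ≈ 13.6 m

The kinetic energy gained is K = qV = (1×1.60×10^-19)(526) = 8.42×10^-17 J.
v = √(2K/m) = 2.76×10^4 m/s.
r = mv/(qB) = (2.21×10^-25)(2.76×10^4) / [(1×1.60×10^-19)(2.80×10^-3)] = 13.6 m.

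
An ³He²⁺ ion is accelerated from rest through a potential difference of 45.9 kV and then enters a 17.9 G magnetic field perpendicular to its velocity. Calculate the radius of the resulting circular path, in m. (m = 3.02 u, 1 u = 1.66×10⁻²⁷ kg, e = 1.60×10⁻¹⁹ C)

r ≈ 21.2 m

The kinetic energy gained is K = qV = (2×1.60×10^-19)(4.59×10^4) = 1.47×10^-14 J.
v = √(2K/m) = 2.42×10^6 m/s.
r = mv/(qB) = (5.01×10^-27)(2.42×10^6) / [(2×1.60×10^-19)(1.79×10^-3)] = 21.2 m.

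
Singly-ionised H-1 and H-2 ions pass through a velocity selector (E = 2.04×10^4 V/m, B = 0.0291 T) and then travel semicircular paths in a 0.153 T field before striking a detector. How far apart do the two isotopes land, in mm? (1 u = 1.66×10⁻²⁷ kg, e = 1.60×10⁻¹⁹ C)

Δd ≈ 95.1 mm

Both emerge at v = E/B₁ = 7.01×10^5 m/s.
r = mv/(qB₂), so r₁ = 0.0475 m and r₂ = 0.0951 m, giving Δr = 0.0475 m.
After a semicircle each ion lands a diameter 2r from the entry slit, so the separation is 2Δr = 0.0951 m.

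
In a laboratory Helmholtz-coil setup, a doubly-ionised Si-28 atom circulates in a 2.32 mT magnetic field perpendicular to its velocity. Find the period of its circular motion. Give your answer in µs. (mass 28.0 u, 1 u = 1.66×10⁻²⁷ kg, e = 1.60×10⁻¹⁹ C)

T ≈ 393 µs

The cyclotron period is independent of speed: T = 2πm/(qB).
T = 2π(4.65×10^-26) / [(2×1.60×10^-19)(2.32×10^-3)] = 3.93×10^-4 s.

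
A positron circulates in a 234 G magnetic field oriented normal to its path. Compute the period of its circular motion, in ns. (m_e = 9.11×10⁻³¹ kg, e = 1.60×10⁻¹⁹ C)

T ≈ 1.53 ns

The cyclotron period is independent of speed: T = 2πm/(qB).
T = 2π(9.11×10^-31) / [(1×1.60×10^-19)(0.0234)] = 1.53×10^-9 s.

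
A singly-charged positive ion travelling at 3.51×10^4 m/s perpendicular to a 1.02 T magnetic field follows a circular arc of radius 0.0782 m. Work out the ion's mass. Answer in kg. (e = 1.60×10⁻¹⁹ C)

qvB = mv²/r ⇒ m = qBr/v.
m = (1×1.60×10^-19)(1.02)(0.0782) / (3.51×10^4) = 3.64×10^-25 kg.

m ≈ 3.64×10^-25 kg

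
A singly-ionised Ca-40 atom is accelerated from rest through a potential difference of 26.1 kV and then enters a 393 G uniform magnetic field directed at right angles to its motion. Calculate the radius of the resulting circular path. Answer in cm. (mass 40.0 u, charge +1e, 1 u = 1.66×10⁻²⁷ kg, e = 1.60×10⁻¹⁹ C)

The kinetic energy gained is K = qV = (1×1.60×10^-19)(2.61×10^4) = 4.18×10^-15 J.
v = √(2K/m) = 3.55×10^5 m/s.
r = mv/(qB) = (6.64×10^-26)(3.55×10^5) / [(1×1.60×10^-19)(0.0393)] = 3.75 m.

r ≈ 375 cm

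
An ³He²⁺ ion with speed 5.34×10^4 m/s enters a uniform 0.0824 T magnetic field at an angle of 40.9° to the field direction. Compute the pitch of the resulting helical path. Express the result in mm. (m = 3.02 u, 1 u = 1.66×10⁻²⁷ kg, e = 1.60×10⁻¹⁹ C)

pitch ≈ 48.2 mm

The velocity component along B is v∥ = v cos40.9° = 4.04×10^4 m/s.
The cyclotron period T = 2πm/(qB) = 1.19×10^-6 s is set by m, q, B alone.
Pitch = v∥·T = (4.04×10^4)(1.19×10^-6) = 0.0482 m.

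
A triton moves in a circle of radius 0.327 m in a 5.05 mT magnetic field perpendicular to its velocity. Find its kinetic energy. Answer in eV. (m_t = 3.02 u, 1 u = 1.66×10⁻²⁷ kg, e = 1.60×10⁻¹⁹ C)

K ≈ 43.5 eV

v = qBr/m = (1×1.60×10^-19)(5.05×10^-3)(0.327) / (5.01×10^-27) = 5.27×10^4 m/s.
K = ½mv² = 0.5·(5.01×10^-27)·(5.27×10^4)² = 6.96×10^-18 J = 43.5 eV.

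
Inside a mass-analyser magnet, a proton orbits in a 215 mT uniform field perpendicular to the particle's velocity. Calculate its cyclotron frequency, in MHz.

f = qB/(2πm) = (1×1.60×10^-19)(0.215) / [2π(1.67×10^-27)] = 3.28×10^6 Hz.

f ≈ 3.28 MHz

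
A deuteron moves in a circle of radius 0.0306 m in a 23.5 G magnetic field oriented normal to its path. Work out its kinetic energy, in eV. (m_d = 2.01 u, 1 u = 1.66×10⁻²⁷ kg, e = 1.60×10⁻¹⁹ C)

v = qBr/m = (1×1.60×10^-19)(2.35×10^-3)(0.0306) / (3.34×10^-27) = 3450 m/s.
K = ½mv² = 0.5·(3.34×10^-27)·(3450)² = 1.98×10^-20 J = 0.124 eV.

K ≈ 0.124 eV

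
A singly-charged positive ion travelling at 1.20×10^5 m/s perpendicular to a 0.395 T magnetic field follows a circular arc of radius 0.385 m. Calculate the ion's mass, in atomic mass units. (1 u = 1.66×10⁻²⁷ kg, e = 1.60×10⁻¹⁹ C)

m ≈ 122 u

qvB = mv²/r ⇒ m = qBr/v.
m = (1×1.60×10^-19)(0.395)(0.385) / (1.20×10^5) = 2.03×10^-25 kg = 122 u.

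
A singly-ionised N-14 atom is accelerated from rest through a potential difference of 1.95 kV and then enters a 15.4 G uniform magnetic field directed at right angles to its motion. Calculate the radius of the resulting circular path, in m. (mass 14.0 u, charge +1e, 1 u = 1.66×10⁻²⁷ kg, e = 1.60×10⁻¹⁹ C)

The kinetic energy gained is K = qV = (1×1.60×10^-19)(1950) = 3.12×10^-16 J.
v = √(2K/m) = 1.64×10^5 m/s.
r = mv/(qB) = (2.32×10^-26)(1.64×10^5) / [(1×1.60×10^-19)(1.54×10^-3)] = 15.5 m.

r ≈ 15.5 m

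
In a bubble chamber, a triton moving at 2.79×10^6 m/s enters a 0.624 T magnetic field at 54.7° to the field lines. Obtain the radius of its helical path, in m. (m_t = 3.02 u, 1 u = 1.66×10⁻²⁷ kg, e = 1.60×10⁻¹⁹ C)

Only the perpendicular component v⊥ = v sin54.7° = 2.28×10^6 m/s is bent by the field.
r = m v⊥ /(qB) = (5.01×10^-27)(2.28×10^6) / [(1×1.60×10^-19)(0.624)] = 0.114 m.

r ≈ 0.114 m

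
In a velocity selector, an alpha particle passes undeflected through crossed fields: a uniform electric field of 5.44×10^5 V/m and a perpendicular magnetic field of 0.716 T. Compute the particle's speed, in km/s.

For zero net force, qE = qvB, so v = E/B.
v = (5.44×10^5) / (0.716) = 7.60×10^5 m/s.

v ≈ 760 km/s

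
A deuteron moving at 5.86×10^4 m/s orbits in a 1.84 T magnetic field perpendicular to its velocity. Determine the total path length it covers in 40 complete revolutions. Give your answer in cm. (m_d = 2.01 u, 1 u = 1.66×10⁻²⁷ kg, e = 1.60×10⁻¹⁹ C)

r = mv/(qB) = 6.64×10^-4 m, so one revolution covers 2πr = 4.17×10^-3 m.
In 40 revolutions: L = 40·2πr = 0.167 m.

L ≈ 16.7 cm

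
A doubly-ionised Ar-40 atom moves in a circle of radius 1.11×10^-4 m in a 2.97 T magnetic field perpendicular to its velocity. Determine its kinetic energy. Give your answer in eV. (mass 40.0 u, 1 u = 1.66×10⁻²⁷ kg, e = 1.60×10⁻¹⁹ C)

K ≈ 0.524 eV

v = qBr/m = (2×1.60×10^-19)(2.97)(1.11×10^-4) / (6.64×10^-26) = 1590 m/s.
K = ½mv² = 0.5·(6.64×10^-26)·(1590)² = 8.38×10^-20 J = 0.524 eV.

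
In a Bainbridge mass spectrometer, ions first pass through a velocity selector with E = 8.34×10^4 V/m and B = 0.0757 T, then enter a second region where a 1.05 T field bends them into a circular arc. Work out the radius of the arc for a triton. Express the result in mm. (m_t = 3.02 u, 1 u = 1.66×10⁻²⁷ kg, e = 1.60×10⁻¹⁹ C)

r ≈ 32.9 mm

The selector passes v = E/B = 8.34×10^4/0.0757 = 1.10×10^6 m/s.
In the deflection region, r = mv/(qB₂) = (5.01×10^-27)(1.10×10^6) / [(1×1.60×10^-19)(1.05)] = 0.0329 m.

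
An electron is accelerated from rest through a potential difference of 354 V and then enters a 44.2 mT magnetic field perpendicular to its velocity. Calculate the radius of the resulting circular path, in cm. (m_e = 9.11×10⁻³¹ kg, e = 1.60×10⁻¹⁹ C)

The kinetic energy gained is K = qV = (1×1.60×10^-19)(354) = 5.66×10^-17 J.
v = √(2K/m) = 1.12×10^7 m/s.
r = mv/(qB) = (9.11×10^-31)(1.12×10^7) / [(1×1.60×10^-19)(0.0442)] = 1.44×10^-3 m.

r ≈ 0.144 cm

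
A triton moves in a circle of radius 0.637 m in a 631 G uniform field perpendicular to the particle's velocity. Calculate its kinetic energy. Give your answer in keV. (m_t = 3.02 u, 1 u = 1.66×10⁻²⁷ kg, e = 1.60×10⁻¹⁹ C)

v = qBr/m = (1×1.60×10^-19)(0.0631)(0.637) / (5.01×10^-27) = 1.28×10^6 m/s.
K = ½mv² = 0.5·(5.01×10^-27)·(1.28×10^6)² = 4.13×10^-15 J = 25.8 keV.

K ≈ 25.8 keV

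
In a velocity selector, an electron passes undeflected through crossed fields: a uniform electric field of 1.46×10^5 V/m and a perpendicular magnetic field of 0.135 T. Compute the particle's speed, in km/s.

For zero net force, qE = qvB, so v = E/B.
v = (1.46×10^5) / (0.135) = 1.08×10^6 m/s.

v ≈ 1080 km/s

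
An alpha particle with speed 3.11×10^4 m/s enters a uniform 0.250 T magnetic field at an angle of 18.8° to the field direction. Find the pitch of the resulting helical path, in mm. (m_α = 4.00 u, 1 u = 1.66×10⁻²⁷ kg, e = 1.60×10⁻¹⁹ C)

The velocity component along B is v∥ = v cos18.8° = 2.94×10^4 m/s.
The cyclotron period T = 2πm/(qB) = 5.22×10^-7 s is set by m, q, B alone.
Pitch = v∥·T = (2.94×10^4)(5.22×10^-7) = 0.0154 m.

pitch ≈ 15.4 mm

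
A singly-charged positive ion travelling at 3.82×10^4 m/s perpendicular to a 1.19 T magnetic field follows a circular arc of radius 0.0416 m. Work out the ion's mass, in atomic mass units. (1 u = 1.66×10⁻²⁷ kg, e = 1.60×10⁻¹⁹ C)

m ≈ 125 u

qvB = mv²/r ⇒ m = qBr/v.
m = (1×1.60×10^-19)(1.19)(0.0416) / (3.82×10^4) = 2.07×10^-25 kg = 125 u.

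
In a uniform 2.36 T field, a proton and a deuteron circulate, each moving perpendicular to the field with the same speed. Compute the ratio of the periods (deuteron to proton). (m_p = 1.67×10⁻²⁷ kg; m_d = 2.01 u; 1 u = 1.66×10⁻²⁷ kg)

T = 2πm/(qB) is independent of speed, so T₂/T₁ = (m₂/q₂)/(m₁/q₁).
T_{deuteron}/T_{proton} = (3.34×10^-27/1e) / (1.67×10^-27/1e) = 2.00.

ratio ≈ 2.00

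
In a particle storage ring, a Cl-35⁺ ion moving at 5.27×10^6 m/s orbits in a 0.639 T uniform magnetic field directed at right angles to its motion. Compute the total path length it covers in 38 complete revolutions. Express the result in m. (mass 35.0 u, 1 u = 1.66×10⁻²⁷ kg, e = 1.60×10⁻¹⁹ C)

L ≈ 715 m

r = mv/(qB) = 2.99 m, so one revolution covers 2πr = 18.8 m.
In 38 revolutions: L = 38·2πr = 715 m.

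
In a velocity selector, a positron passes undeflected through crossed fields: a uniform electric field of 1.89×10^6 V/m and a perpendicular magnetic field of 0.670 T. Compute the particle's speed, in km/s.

For zero net force, qE = qvB, so v = E/B.
v = (1.89×10^6) / (0.670) = 2.82×10^6 m/s.

v ≈ 2820 km/s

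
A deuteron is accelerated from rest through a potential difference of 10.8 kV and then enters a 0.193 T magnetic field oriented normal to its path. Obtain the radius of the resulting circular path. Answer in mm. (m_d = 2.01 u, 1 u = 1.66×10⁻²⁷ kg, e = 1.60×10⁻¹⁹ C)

r ≈ 110 mm

The kinetic energy gained is K = qV = (1×1.60×10^-19)(1.08×10^4) = 1.73×10^-15 J.
v = √(2K/m) = 1.02×10^6 m/s.
r = mv/(qB) = (3.34×10^-27)(1.02×10^6) / [(1×1.60×10^-19)(0.193)] = 0.110 m.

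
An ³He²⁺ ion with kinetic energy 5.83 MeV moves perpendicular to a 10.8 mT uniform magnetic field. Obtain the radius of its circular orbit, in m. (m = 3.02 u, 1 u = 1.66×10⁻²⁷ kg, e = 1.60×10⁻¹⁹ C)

r ≈ 28.0 m

Convert the energy: K = 5.83 MeV = 9.33×10^-13 J.
v = √(2K/m) = √(2·9.33×10^-13/5.01×10^-27) = 1.93×10^7 m/s.
r = mv/(qB) = (5.01×10^-27)(1.93×10^7) / [(2×1.60×10^-19)(0.0108)] = 28.0 m.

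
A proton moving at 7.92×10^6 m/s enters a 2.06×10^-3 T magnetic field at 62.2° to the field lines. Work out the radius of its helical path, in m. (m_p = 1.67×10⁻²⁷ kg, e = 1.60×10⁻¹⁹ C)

r ≈ 35.5 m

Only the perpendicular component v⊥ = v sin62.2° = 7.01×10^6 m/s is bent by the field.
r = m v⊥ /(qB) = (1.67×10^-27)(7.01×10^6) / [(1×1.60×10^-19)(2.06×10^-3)] = 35.5 m.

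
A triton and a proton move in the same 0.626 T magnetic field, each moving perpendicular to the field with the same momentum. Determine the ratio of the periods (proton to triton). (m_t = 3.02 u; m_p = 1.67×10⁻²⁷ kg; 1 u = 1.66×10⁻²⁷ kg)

ratio ≈ 0.333

T = 2πm/(qB) is independent of speed, so T₂/T₁ = (m₂/q₂)/(m₁/q₁).
T_{proton}/T_{triton} = (1.67×10^-27/1e) / (5.01×10^-27/1e) = 0.333.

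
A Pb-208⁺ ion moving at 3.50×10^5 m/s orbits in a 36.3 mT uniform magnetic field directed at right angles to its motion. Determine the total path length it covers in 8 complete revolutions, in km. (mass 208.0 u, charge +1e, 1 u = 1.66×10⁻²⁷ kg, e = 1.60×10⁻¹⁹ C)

r = mv/(qB) = 20.8 m, so one revolution covers 2πr = 131 m.
In 8 revolutions: L = 8·2πr = 1050 m.

L ≈ 1.05 km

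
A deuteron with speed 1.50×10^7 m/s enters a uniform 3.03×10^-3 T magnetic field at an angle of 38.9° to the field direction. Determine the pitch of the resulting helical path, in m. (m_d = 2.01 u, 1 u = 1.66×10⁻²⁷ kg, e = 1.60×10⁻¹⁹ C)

pitch ≈ 505 m

The velocity component along B is v∥ = v cos38.9° = 1.17×10^7 m/s.
The cyclotron period T = 2πm/(qB) = 4.32×10^-5 s is set by m, q, B alone.
Pitch = v∥·T = (1.17×10^7)(4.32×10^-5) = 505 m.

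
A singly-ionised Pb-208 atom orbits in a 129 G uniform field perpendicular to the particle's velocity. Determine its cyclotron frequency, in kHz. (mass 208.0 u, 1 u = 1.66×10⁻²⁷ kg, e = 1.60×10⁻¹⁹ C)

f = qB/(2πm) = (1×1.60×10^-19)(0.0129) / [2π(3.45×10^-25)] = 951 Hz.

f ≈ 0.951 kHz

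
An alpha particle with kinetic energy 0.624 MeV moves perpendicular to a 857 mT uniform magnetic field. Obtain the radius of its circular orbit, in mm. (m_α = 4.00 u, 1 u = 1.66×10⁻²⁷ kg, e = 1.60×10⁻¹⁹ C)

Convert the energy: K = 0.624 MeV = 9.98×10^-14 J.
v = √(2K/m) = √(2·9.98×10^-14/6.64×10^-27) = 5.48×10^6 m/s.
r = mv/(qB) = (6.64×10^-27)(5.48×10^6) / [(2×1.60×10^-19)(0.857)] = 0.133 m.

r ≈ 133 mm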